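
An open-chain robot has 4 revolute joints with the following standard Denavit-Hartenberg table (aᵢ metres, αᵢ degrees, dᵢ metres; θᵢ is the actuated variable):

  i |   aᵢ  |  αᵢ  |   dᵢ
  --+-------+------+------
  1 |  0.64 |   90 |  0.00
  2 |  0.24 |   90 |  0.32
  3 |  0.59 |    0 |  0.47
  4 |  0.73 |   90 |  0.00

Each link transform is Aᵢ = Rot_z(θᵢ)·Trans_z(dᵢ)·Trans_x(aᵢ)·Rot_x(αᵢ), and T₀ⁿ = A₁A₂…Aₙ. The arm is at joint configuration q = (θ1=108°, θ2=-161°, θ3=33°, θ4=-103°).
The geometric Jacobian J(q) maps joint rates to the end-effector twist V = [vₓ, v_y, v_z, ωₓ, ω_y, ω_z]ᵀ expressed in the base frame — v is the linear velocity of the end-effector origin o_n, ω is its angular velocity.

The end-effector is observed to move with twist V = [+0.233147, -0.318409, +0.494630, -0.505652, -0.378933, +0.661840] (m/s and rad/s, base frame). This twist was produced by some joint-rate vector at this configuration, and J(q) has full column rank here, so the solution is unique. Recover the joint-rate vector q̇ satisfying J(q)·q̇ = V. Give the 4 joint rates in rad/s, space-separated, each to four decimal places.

o_n = [0.0947, -0.4359, 0.1239]
J₁: ẑ×o_n = [0.4359, 0.0947, -0.0000], ω = ẑ
J2: z=[0.9511, 0.3090, 0.0000] o=[-0.1978, 0.6087, 0.0000] → [0.0383, -0.1178, -1.0839, 0.9511, 0.3090, 0.0000]
J3: z=[0.1006, -0.3096, 0.9455] o=[0.1767, 0.4917, -0.0781] → [0.8146, -0.0978, -0.1187, 0.1006, -0.3096, 0.9455]
J4: z=[0.1006, -0.3096, 0.9455] o=[0.6742, 0.0006, 0.2052] → [0.4379, -0.5397, -0.2233, 0.1006, -0.3096, 0.9455]
q̇ = J⁺·V = [0.0690, -0.5980, -0.1290, 0.7560]

0.0690 -0.5980 -0.1290 0.7560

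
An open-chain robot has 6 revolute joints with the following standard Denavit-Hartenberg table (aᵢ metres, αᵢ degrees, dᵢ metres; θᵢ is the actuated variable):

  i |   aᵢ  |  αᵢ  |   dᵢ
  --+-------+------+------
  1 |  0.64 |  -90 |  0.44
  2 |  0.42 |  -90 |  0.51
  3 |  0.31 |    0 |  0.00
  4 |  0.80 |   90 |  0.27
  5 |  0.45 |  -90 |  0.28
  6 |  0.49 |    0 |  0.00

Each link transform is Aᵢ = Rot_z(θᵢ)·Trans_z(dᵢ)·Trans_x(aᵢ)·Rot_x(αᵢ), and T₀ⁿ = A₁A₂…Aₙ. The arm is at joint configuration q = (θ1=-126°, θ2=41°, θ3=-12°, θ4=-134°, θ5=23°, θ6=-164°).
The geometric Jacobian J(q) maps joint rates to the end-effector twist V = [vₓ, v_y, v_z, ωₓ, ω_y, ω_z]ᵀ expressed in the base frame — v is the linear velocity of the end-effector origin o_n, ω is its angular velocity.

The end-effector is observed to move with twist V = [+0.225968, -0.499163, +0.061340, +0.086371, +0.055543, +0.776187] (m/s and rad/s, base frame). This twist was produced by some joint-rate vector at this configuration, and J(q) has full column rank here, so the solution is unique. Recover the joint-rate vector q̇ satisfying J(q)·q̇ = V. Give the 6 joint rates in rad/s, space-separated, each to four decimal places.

o_n = [0.3335, -0.6755, 0.3448]
J₁: ẑ×o_n = [0.6755, 0.3335, -0.0000], ω = ẑ
J2: z=[0.8090, -0.5878, 0.0000] o=[-0.3762, -0.5178, 0.4400] → [0.0559, 0.0770, 0.2895, 0.8090, -0.5878, 0.0000]
J3: z=[0.3856, 0.5308, -0.7547] o=[-0.1499, -1.0740, 0.1645] → [0.3965, -0.4344, -0.1029, 0.3856, 0.5308, -0.7547]
J4: z=[0.3856, 0.5308, -0.7547] o=[-0.2323, -1.2970, -0.0345] → [0.6704, -0.5733, -0.0606, 0.3856, 0.5308, -0.7547]
J5: z=[-0.4226, 0.8287, 0.3669] o=[0.5280, -1.0117, 0.1969] → [-0.0007, -0.0088, 0.0191, -0.4226, 0.8287, 0.3669]
J6: z=[0.0345, 0.4192, -0.9072] o=[0.8172, -0.6128, 0.3922] → [-0.0768, 0.4404, 0.2006, 0.0345, 0.4192, -0.9072]
q̇ = J⁺·V = [-0.1870, 0.5550, -0.8930, 0.9220, 0.8230, -0.7530]

-0.1870 0.5550 -0.8930 0.9220 0.8230 -0.7530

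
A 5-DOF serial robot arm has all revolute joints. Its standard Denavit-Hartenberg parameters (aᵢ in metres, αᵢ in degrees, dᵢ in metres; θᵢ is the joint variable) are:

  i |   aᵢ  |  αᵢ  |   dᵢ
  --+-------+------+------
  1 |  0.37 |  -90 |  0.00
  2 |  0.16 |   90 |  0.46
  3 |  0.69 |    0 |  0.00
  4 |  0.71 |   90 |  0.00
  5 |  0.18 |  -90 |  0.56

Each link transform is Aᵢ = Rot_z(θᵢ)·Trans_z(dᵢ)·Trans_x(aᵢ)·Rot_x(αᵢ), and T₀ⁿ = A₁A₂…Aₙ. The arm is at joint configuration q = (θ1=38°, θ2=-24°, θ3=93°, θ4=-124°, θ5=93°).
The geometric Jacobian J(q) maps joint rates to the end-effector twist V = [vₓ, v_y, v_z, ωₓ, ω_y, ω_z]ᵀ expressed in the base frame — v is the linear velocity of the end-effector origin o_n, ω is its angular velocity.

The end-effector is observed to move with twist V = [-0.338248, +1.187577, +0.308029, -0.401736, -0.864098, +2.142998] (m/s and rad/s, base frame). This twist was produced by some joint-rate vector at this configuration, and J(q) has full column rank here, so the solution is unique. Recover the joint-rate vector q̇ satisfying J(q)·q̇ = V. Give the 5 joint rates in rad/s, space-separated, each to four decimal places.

0.9500 0.0490 0.4520 0.9830 0.5630

o_n = [0.3580, 0.6709, 0.3415]
J₁: ẑ×o_n = [-0.6709, 0.3580, 0.0000], ω = ẑ
J2: z=[-0.6157, 0.7880, 0.0000] o=[0.2916, 0.2278, 0.0000] → [0.2691, 0.2103, -0.3252, -0.6157, 0.7880, 0.0000]
J3: z=[-0.3205, -0.2504, 0.9135] o=[0.1235, 0.6803, 0.0651] → [-0.0606, 0.3028, 0.0617, -0.3205, -0.2504, 0.9135]
J4: z=[-0.3205, -0.2504, 0.9135] o=[-0.3267, 1.2029, 0.0504] → [0.4132, 0.7188, 0.3420, -0.3205, -0.2504, 0.9135]
J5: z=[0.1570, -0.9651, -0.2095] o=[0.3366, 1.2571, 0.2979] → [-0.1649, -0.0113, -0.0713, 0.1570, -0.9651, -0.2095]
q̇ = J⁺·V = [0.9500, 0.0490, 0.4520, 0.9830, 0.5630]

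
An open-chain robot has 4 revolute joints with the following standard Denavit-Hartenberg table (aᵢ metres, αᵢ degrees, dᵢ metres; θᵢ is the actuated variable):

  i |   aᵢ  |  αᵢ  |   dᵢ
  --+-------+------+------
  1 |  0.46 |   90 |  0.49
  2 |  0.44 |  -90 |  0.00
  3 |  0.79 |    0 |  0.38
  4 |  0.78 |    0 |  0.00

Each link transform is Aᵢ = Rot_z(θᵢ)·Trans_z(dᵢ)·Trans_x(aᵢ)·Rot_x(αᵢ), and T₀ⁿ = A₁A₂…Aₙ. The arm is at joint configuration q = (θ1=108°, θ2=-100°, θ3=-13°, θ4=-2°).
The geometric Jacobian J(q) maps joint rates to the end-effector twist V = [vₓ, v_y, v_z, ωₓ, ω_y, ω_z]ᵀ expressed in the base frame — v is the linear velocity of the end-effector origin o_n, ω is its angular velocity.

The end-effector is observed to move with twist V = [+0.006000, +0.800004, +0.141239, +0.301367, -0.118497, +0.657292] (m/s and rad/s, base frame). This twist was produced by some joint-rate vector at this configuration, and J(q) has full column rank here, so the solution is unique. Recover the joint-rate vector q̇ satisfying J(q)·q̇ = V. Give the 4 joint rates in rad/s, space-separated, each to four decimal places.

0.6210 0.2500 -0.5220 0.3130

o_n = [0.2086, 0.5865, -1.5093]
J₁: ẑ×o_n = [-0.5865, 0.2086, 0.0000], ω = ẑ
J2: z=[0.9511, 0.3090, 0.0000] o=[-0.1421, 0.4375, 0.4900] → [-0.6178, 1.9015, 0.0333, 0.9511, 0.3090, 0.0000]
J3: z=[-0.3043, 0.9366, -0.1736] o=[-0.1185, 0.3648, 0.0567] → [-1.4283, -0.5334, -0.3738, -0.3043, 0.9366, -0.1736]
J4: z=[-0.3043, 0.9366, -0.1736] o=[-0.0239, 0.6485, -0.7674] → [-0.7057, -0.2662, -0.1988, -0.3043, 0.9366, -0.1736]
q̇ = J⁺·V = [0.6210, 0.2500, -0.5220, 0.3130]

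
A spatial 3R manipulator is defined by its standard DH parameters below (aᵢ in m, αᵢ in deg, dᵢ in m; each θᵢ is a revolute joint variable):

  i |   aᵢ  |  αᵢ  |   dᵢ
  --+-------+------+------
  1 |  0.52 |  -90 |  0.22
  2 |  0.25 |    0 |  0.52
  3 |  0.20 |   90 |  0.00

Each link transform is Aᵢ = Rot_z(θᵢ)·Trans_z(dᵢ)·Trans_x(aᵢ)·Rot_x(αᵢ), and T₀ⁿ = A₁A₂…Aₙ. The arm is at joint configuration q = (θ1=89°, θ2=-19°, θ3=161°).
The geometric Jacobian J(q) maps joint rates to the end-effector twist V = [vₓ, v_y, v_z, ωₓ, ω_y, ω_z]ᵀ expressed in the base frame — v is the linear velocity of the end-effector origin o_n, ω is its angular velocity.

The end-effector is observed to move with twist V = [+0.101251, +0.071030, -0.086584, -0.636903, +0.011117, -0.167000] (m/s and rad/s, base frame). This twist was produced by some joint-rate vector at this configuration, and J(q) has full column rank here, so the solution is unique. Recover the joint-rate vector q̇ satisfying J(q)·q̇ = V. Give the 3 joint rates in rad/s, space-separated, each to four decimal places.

o_n = [-0.5095, 0.6078, 0.1783]
J₁: ẑ×o_n = [-0.6078, -0.5095, 0.0000], ω = ẑ
J2: z=[-0.9998, 0.0175, 0.0000] o=[0.0091, 0.5199, 0.2200] → [-0.0007, -0.0417, -0.0788, -0.9998, 0.0175, 0.0000]
J3: z=[-0.9998, 0.0175, 0.0000] o=[-0.5067, 0.7653, 0.3014] → [-0.0021, -0.1231, 0.1576, -0.9998, 0.0175, 0.0000]
q̇ = J⁺·V = [-0.1670, 0.7910, -0.1540]

-0.1670 0.7910 -0.1540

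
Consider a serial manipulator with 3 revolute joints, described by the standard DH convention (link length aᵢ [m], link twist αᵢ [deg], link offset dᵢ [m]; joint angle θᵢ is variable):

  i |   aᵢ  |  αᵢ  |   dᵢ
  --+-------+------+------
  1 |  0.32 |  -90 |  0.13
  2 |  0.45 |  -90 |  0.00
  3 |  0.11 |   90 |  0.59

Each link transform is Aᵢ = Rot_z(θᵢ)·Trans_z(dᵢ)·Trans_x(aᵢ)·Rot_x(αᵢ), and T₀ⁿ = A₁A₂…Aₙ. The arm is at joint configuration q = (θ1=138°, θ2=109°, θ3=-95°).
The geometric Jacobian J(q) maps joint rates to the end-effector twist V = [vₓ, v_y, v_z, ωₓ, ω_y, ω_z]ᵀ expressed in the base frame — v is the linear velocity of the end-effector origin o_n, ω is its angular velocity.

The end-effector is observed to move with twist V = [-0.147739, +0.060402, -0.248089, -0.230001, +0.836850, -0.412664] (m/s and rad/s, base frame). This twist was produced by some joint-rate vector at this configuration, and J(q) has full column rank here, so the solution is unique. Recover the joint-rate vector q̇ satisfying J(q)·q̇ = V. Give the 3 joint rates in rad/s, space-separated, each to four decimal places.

o_n = [0.2100, -0.3365, -0.0943]
J₁: ẑ×o_n = [0.3365, 0.2100, -0.0000], ω = ẑ
J2: z=[-0.6691, -0.7431, 0.0000] o=[-0.2378, 0.2141, 0.1300] → [0.1667, -0.1501, 0.7012, -0.6691, -0.7431, 0.0000]
J3: z=[0.7027, -0.6327, 0.3256] o=[-0.1289, 0.1161, -0.2955] → [0.0201, -0.0310, -0.1036, 0.7027, -0.6327, 0.3256]
q̇ = J⁺·V = [-0.1610, -0.4680, -0.7730]

-0.1610 -0.4680 -0.7730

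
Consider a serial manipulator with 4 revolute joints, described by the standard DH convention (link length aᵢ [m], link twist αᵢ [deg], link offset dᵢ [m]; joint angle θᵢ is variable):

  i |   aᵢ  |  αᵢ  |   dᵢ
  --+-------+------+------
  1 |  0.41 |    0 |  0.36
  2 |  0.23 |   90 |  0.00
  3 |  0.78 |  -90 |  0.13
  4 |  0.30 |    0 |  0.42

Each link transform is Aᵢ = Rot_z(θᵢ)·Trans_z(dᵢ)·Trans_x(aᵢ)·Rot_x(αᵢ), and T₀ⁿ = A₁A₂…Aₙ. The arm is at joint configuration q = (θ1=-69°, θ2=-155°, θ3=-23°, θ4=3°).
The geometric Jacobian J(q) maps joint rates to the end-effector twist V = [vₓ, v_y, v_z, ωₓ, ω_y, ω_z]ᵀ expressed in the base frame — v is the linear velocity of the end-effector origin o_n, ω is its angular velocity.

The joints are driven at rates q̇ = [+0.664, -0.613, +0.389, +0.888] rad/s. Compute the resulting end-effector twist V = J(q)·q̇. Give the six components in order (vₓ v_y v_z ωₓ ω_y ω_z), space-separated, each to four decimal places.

o_n = [-0.7720, 0.6636, 0.3248]
J₁: ẑ×o_n = [-0.6636, -0.7720, 0.0000], ω = ẑ
J2: z=[0.0000, 0.0000, 1.0000] o=[0.1469, -0.3828, 0.3600] → [-1.0463, -0.9190, 0.0000, 0.0000, 0.0000, 1.0000]
J3: z=[0.6947, 0.7193, 0.0000] o=[-0.0185, -0.2230, 0.3600] → [-0.0253, 0.0245, 1.1579, 0.6947, 0.7193, 0.0000]
J4: z=[-0.2811, 0.2714, 0.9205] o=[-0.4447, 0.3693, 0.0552] → [-0.1977, -0.2255, 0.0061, -0.2811, 0.2714, 0.9205]
V = J·q̇ = [0.0154, -0.1401, 0.4559, 0.0206, 0.5208, 0.8684]

0.0154 -0.1401 0.4559 0.0206 0.5208 0.8684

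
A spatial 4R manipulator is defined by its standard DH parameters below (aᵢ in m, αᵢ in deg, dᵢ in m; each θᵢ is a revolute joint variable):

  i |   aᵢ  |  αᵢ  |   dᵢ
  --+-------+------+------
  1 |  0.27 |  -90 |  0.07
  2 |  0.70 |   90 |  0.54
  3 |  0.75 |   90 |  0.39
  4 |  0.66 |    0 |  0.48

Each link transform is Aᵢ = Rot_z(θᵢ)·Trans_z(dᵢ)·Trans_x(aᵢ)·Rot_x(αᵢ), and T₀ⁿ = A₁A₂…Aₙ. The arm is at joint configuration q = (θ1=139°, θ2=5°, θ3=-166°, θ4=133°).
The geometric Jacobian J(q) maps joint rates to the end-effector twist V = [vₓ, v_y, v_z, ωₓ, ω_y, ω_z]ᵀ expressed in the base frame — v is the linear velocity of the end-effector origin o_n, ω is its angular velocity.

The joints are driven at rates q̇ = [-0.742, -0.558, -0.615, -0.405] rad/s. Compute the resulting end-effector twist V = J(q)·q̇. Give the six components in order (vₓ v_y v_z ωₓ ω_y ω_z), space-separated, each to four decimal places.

o_n = [-1.0936, -0.2858, 0.9138]
J₁: ẑ×o_n = [0.2858, -1.0936, 0.0000], ω = ẑ
J2: z=[-0.6561, -0.7547, 0.0000] o=[-0.2038, 0.1771, 0.0700] → [-0.6369, 0.5536, -0.3678, -0.6561, -0.7547, 0.0000]
J3: z=[-0.0658, 0.0572, 0.9962] o=[-1.0843, 0.2271, 0.0090] → [0.5627, 0.0503, 0.0343, -0.0658, 0.0572, 0.9962]
J4: z=[-0.4547, -0.8904, 0.0211] o=[-0.4438, -0.0893, 0.4609] → [-0.3991, 0.1922, -0.4892, -0.4547, -0.8904, 0.0211]
V = J·q̇ = [-0.0411, 0.3938, 0.3823, 0.5907, 0.7466, -1.3632]

-0.0411 0.3938 0.3823 0.5907 0.7466 -1.3632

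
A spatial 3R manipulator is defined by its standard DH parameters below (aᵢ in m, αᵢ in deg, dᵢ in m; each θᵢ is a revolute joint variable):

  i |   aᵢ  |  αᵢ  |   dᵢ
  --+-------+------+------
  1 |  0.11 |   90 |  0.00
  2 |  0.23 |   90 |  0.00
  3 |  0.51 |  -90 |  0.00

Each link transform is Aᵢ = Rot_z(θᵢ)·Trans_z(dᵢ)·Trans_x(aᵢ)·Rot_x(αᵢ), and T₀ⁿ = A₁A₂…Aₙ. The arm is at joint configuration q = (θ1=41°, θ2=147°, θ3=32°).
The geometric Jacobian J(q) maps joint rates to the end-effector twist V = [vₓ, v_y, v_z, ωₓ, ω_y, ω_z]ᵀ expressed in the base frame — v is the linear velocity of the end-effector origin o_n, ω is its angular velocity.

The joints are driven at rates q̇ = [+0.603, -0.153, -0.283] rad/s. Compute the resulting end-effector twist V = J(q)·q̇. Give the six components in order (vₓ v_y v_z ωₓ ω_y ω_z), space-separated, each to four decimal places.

o_n = [-0.1590, -0.4963, 0.3608]
J₁: ẑ×o_n = [0.4963, -0.1590, 0.0000], ω = ẑ
J2: z=[0.6561, -0.7547, 0.0000] o=[0.0830, 0.0722, 0.0000] → [-0.2723, -0.2367, -0.5556, 0.6561, -0.7547, 0.0000]
J3: z=[0.4110, 0.3573, 0.8387] o=[-0.0626, -0.0544, 0.1253] → [0.4548, -0.1777, -0.1472, 0.4110, 0.3573, 0.8387]
V = J·q̇ = [0.2122, -0.0094, 0.1267, -0.2167, 0.0144, 0.3657]

0.2122 -0.0094 0.1267 -0.2167 0.0144 0.3657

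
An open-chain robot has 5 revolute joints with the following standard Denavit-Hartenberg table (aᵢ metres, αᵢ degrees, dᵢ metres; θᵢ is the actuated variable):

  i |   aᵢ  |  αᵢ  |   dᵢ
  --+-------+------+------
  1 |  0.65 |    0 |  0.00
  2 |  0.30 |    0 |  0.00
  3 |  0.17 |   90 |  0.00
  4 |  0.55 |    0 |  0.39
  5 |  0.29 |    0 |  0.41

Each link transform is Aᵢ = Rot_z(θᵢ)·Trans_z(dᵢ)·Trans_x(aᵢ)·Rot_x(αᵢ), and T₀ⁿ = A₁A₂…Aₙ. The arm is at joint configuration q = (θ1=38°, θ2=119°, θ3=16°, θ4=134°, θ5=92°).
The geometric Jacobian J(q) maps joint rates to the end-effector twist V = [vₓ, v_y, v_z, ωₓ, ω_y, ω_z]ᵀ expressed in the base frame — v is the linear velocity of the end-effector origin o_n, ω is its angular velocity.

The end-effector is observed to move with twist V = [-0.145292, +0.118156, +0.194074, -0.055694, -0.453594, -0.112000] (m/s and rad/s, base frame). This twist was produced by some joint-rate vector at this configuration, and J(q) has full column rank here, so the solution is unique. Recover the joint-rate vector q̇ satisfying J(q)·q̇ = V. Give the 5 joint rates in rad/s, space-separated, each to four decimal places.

o_n = [0.7440, 1.2610, 0.1870]
J₁: ẑ×o_n = [-1.2610, 0.7440, 0.0000], ω = ẑ
J2: z=[0.0000, 0.0000, 1.0000] o=[0.5122, 0.4002, 0.0000] → [-0.8609, 0.2318, 0.0000, 0.0000, 0.0000, 1.0000]
J3: z=[0.0000, 0.0000, 1.0000] o=[0.2361, 0.5174, 0.0000] → [-0.7436, 0.5079, 0.0000, 0.0000, 0.0000, 1.0000]
J4: z=[0.1219, 0.9925, 0.0000] o=[0.0673, 0.5381, 0.0000] → [0.1856, -0.0228, -0.5835, 0.1219, 0.9925, 0.0000]
J5: z=[0.1219, 0.9925, 0.0000] o=[0.4941, 0.8786, 0.3956] → [-0.2071, 0.0254, -0.2015, 0.1219, 0.9925, 0.0000]
q̇ = J⁺·V = [0.4730, -0.2250, -0.3600, -0.2670, -0.1900]

0.4730 -0.2250 -0.3600 -0.2670 -0.1900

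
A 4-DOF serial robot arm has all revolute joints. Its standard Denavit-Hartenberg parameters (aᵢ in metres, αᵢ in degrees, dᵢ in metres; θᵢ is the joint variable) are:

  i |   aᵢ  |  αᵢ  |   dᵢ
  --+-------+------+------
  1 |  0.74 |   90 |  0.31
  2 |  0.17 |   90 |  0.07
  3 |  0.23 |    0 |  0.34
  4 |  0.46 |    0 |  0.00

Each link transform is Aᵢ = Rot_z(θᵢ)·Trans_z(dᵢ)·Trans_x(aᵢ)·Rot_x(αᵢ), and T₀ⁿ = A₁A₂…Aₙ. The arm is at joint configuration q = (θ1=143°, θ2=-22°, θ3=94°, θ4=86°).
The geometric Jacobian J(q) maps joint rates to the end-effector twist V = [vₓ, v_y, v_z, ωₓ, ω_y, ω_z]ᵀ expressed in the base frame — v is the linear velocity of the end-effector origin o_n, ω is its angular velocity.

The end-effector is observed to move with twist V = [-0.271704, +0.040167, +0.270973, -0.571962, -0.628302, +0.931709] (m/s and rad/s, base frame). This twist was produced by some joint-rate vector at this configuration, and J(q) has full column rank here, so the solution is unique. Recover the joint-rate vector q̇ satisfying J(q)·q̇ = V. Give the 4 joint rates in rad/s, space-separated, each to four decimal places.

o_n = [-0.0824, 0.4371, 0.1094]
J₁: ẑ×o_n = [-0.4371, -0.0824, 0.0000], ω = ẑ
J2: z=[0.6018, 0.7986, 0.0000] o=[-0.5910, 0.4453, 0.3100] → [-0.1602, 0.1207, -0.4111, 0.6018, 0.7986, 0.0000]
J3: z=[0.2992, -0.2254, -0.9272] o=[-0.6747, 0.5961, 0.2463] → [-0.1166, -0.5082, 0.0859, 0.2992, -0.2254, -0.9272]
J4: z=[0.2992, -0.2254, -0.9272] o=[-0.4231, 0.6937, -0.0629] → [-0.2768, -0.3674, -0.0000, 0.2992, -0.2254, -0.9272]
q̇ = J⁺·V = [0.7370, -0.8460, -0.8940, 0.6840]

0.7370 -0.8460 -0.8940 0.6840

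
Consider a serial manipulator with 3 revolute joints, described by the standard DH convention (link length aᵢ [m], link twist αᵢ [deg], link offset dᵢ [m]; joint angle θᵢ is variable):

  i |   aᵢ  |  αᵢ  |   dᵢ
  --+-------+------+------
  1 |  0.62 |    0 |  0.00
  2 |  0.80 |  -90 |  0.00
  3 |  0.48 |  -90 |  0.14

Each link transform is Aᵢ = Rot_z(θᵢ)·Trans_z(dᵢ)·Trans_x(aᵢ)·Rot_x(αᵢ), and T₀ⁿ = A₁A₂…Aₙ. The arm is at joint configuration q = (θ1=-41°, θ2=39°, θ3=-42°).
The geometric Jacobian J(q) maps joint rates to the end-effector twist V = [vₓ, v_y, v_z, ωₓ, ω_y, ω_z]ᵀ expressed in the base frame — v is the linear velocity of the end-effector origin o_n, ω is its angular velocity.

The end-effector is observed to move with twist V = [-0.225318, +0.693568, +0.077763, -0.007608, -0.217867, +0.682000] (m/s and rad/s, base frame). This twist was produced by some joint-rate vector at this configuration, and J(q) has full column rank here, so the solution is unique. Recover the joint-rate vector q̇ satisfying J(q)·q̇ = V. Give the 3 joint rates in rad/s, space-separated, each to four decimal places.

o_n = [1.6288, -0.3072, 0.3212]
J₁: ẑ×o_n = [0.3072, 1.6288, -0.0000], ω = ẑ
J2: z=[0.0000, 0.0000, 1.0000] o=[0.4679, -0.4068, 0.0000] → [-0.0995, 1.1609, 0.0000, 0.0000, 0.0000, 1.0000]
J3: z=[0.0349, 0.9994, 0.0000] o=[1.2674, -0.4347, 0.0000] → [0.3210, -0.0112, -0.3567, 0.0349, 0.9994, 0.0000]
q̇ = J⁺·V = [-0.2150, 0.8970, -0.2180]

-0.2150 0.8970 -0.2180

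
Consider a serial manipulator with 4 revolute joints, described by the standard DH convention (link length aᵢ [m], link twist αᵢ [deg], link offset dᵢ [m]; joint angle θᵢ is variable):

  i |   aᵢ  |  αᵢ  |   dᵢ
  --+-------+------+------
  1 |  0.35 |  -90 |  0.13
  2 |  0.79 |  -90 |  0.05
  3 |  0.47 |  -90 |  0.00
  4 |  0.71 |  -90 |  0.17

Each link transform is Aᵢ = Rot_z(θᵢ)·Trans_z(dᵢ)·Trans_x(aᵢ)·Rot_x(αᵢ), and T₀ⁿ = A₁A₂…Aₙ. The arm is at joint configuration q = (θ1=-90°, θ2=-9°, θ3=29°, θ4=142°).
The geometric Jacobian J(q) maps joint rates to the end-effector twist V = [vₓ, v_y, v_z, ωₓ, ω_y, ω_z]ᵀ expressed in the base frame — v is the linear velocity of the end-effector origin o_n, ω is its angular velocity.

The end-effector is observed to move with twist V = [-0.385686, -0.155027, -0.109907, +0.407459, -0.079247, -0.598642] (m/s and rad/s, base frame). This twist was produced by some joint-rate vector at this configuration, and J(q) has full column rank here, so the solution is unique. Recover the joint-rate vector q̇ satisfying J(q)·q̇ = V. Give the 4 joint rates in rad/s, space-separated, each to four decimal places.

o_n = [-0.0553, -0.9032, 0.6602]
J₁: ẑ×o_n = [0.9032, -0.0553, 0.0000], ω = ẑ
J2: z=[1.0000, 0.0000, 0.0000] o=[0.0000, -0.3500, 0.1300] → [0.0000, -0.5302, -0.5532, 1.0000, 0.0000, 0.0000]
J3: z=[0.0000, -0.1564, -0.9877] o=[0.0500, -1.1303, 0.2536] → [0.1607, 0.1040, -0.0165, 0.0000, -0.1564, -0.9877]
J4: z=[-0.8746, 0.4788, -0.0758] o=[-0.1779, -1.5363, 0.3179] → [0.2119, 0.2901, -0.6124, -0.8746, 0.4788, -0.0758]
q̇ = J⁺·V = [-0.4330, 0.3130, 0.1760, -0.1080]

-0.4330 0.3130 0.1760 -0.1080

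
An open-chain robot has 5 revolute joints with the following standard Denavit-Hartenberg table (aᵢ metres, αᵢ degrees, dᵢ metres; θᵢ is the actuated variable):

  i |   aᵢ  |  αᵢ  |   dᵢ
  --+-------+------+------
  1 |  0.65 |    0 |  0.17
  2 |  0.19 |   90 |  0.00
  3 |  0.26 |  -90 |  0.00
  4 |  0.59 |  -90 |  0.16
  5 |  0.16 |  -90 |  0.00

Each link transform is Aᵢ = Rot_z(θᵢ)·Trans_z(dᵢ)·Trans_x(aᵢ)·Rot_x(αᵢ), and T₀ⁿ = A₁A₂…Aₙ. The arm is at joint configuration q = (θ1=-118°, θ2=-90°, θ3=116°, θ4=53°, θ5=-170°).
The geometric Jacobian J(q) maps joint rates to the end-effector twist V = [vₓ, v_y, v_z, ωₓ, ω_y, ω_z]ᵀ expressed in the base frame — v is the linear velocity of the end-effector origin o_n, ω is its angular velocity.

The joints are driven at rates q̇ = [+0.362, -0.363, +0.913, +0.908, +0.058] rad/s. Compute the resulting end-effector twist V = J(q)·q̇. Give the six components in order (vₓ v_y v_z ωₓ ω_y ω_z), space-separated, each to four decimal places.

0.2926 -0.4249 -0.6473 1.1149 0.4017 -0.4407

o_n = [-0.2847, -0.9760, 0.5553]
J₁: ẑ×o_n = [0.9760, -0.2847, 0.0000], ω = ẑ
J2: z=[0.0000, 0.0000, 1.0000] o=[-0.3052, -0.5739, 0.1700] → [0.4020, 0.0205, -0.0000, 0.0000, 0.0000, 1.0000]
J3: z=[0.4695, 0.8829, 0.0000] o=[-0.4729, -0.4847, 0.1700] → [0.3402, -0.1809, -0.3968, 0.4695, 0.8829, 0.0000]
J4: z=[0.7936, -0.4220, -0.4384] o=[-0.3723, -0.5382, 0.4037] → [-0.2558, -0.1587, -0.3104, 0.7936, -0.4220, -0.4384]
J5: z=[-0.5917, -0.3670, -0.7178] o=[-0.3291, -1.0949, 0.6527] → [0.1211, -0.0895, -0.0540, -0.5917, -0.3670, -0.7178]
V = J·q̇ = [0.2926, -0.4249, -0.6473, 1.1149, 0.4017, -0.4407]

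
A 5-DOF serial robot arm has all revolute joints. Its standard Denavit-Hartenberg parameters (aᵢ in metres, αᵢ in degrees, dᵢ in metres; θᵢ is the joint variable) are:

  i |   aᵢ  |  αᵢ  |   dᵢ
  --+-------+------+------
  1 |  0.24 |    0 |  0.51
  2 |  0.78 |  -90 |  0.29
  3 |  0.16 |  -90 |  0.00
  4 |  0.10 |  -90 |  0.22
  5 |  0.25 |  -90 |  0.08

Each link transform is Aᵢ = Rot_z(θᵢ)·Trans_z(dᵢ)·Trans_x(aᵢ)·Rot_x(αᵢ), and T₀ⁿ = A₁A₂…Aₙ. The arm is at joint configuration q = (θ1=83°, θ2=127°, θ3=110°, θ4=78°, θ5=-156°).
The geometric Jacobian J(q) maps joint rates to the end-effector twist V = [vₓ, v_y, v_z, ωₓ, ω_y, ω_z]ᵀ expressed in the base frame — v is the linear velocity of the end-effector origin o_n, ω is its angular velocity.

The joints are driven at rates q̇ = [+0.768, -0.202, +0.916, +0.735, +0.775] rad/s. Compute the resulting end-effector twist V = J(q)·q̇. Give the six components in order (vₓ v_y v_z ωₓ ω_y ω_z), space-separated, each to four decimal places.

0.1267 -0.0987 0.2640 0.7510 -0.4380 1.5297

o_n = [-0.3137, -0.0856, 0.8583]
J₁: ẑ×o_n = [0.0856, -0.3137, 0.0000], ω = ẑ
J2: z=[0.0000, 0.0000, 1.0000] o=[0.0292, 0.2382, 0.5100] → [0.3238, -0.3429, 0.0000, 0.0000, 0.0000, 1.0000]
J3: z=[0.5000, -0.8660, 0.0000] o=[-0.6463, -0.1518, 0.8000] → [-0.0505, -0.0291, 0.3211, 0.5000, -0.8660, 0.0000]
J4: z=[0.8138, 0.4698, 0.3420] o=[-0.5989, -0.1244, 0.6496] → [0.0847, -0.0723, -0.1024, 0.8138, 0.4698, 0.3420]
J5: z=[-0.3937, 0.0128, 0.9192] o=[-0.4626, 0.0672, 0.7054] → [0.1424, 0.1971, 0.0582, -0.3937, 0.0128, 0.9192]
V = J·q̇ = [0.1267, -0.0987, 0.2640, 0.7510, -0.4380, 1.5297]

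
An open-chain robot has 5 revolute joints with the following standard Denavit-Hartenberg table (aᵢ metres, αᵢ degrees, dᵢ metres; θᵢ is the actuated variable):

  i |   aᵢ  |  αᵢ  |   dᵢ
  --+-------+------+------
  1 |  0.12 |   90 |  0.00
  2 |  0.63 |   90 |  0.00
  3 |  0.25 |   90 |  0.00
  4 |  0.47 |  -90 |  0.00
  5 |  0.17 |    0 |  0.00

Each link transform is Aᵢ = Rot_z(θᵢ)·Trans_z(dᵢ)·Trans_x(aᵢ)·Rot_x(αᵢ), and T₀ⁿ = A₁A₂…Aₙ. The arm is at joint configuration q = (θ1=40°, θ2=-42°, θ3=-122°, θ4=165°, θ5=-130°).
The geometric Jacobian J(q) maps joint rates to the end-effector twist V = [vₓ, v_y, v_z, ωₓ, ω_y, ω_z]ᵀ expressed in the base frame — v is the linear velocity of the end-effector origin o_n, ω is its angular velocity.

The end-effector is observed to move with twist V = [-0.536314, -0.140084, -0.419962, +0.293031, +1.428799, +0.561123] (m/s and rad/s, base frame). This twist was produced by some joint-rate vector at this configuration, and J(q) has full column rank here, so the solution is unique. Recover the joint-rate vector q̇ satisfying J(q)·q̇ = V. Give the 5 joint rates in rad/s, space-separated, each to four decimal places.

o_n = [0.4676, 0.1933, -0.4519]
J₁: ẑ×o_n = [-0.1933, 0.4676, 0.0000], ω = ẑ
J2: z=[0.6428, -0.7660, 0.0000] o=[0.0919, 0.0771, 0.0000] → [0.3462, 0.2905, 0.3624, 0.6428, -0.7660, 0.0000]
J3: z=[-0.5126, -0.4301, -0.7431] o=[0.4506, 0.3781, -0.4216] → [-0.1243, -0.0282, 0.1020, -0.5126, -0.4301, -0.7431]
J4: z=[-0.1422, -0.8110, 0.5675] o=[0.2389, 0.4772, -0.3329] → [0.2577, 0.1128, 0.2258, -0.1422, -0.8110, 0.5675]
J5: z=[0.7143, 0.3128, 0.6260] o=[0.5610, 0.2449, -0.5843] → [0.0737, -0.1530, -0.0076, 0.7143, 0.3128, 0.6260]
q̇ = J⁺·V = [0.6440, -0.6350, 0.2280, -0.9110, 0.9640]

0.6440 -0.6350 0.2280 -0.9110 0.9640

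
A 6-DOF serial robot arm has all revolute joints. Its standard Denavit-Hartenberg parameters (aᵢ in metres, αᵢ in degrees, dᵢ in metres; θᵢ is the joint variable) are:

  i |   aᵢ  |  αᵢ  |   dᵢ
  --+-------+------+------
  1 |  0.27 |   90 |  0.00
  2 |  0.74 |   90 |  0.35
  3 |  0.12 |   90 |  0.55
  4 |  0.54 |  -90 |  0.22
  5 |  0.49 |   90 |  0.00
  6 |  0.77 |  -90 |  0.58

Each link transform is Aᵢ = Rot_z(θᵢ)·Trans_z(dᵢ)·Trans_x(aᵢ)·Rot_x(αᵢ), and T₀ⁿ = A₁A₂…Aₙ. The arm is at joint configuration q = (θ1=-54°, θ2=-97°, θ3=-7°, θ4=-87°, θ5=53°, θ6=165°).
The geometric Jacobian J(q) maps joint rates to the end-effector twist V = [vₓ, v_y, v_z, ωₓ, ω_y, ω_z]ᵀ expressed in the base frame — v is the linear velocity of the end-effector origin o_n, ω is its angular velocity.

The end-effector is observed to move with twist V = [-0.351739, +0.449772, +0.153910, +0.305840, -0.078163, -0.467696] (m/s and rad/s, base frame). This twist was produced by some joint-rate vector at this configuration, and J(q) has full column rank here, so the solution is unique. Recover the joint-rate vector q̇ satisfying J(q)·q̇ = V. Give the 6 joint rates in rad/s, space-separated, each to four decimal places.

-0.3950 -0.8700 -0.8270 -0.2330 -0.0090 -0.7240

o_n = [0.6275, -0.0806, -1.0345]
J₁: ẑ×o_n = [0.0806, 0.6275, -0.0000], ω = ẑ
J2: z=[-0.8090, -0.5878, 0.0000] o=[0.1587, -0.2184, 0.0000] → [0.6080, -0.8369, 0.1640, -0.8090, -0.5878, 0.0000]
J3: z=[-0.5834, 0.8030, 0.1219] o=[-0.1775, -0.3512, -0.7345] → [-0.2739, -0.0769, -0.8042, -0.5834, 0.8030, 0.1219]
J4: z=[0.8117, 0.5714, 0.1210] o=[-0.4950, 0.1108, -0.7857] → [-0.1190, 0.3377, -0.7968, 0.8117, 0.5714, 0.1210]
J5: z=[-0.0031, 0.2113, -0.9774] o=[-0.0011, -0.1917, -0.8526] → [0.0702, -0.6149, -0.1331, -0.0031, 0.2113, -0.9774]
J6: z=[0.9549, -0.2895, -0.0656] o=[-0.1465, -0.6492, -0.9511] → [0.0614, 0.0289, 0.7670, 0.9549, -0.2895, -0.0656]
q̇ = J⁺·V = [-0.3950, -0.8700, -0.8270, -0.2330, -0.0090, -0.7240]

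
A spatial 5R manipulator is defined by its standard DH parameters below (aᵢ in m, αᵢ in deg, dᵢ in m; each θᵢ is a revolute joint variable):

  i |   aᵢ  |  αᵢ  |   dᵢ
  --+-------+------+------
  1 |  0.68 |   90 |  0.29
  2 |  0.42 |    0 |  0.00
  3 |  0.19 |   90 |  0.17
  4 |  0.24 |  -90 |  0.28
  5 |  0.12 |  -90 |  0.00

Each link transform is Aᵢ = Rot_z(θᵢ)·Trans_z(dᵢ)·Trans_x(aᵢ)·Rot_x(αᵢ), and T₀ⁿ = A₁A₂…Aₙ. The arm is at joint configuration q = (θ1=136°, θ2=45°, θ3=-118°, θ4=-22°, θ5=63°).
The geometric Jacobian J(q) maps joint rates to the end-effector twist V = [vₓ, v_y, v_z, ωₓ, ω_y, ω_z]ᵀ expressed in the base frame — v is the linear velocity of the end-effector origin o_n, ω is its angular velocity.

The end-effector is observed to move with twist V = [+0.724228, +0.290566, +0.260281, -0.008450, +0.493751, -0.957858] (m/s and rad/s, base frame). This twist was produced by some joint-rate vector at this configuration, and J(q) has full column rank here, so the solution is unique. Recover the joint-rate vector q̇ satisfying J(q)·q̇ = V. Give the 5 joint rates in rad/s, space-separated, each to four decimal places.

o_n = [-0.6396, 0.7007, 0.0936]
J₁: ẑ×o_n = [-0.7007, -0.6396, 0.0000], ω = ẑ
J2: z=[0.6947, 0.7193, 0.0000] o=[-0.4892, 0.4724, 0.2900] → [-0.1413, 0.1364, 0.2668, 0.6947, 0.7193, 0.0000]
J3: z=[0.6947, 0.7193, 0.0000] o=[-0.7028, 0.6787, 0.5870] → [-0.3549, 0.3427, -0.0301, 0.6947, 0.7193, 0.0000]
J4: z=[0.6879, -0.6643, -0.2924] o=[-0.6247, 0.8395, 0.4053] → [0.1665, 0.2188, -0.1055, 0.6879, -0.6643, -0.2924]
J5: z=[0.5653, 0.7430, -0.3582] o=[-0.5413, 0.6341, 0.1106] → [0.0112, 0.0449, 0.1107, 0.5653, 0.7430, -0.3582]
q̇ = J⁺·V = [-0.8080, 0.5030, -0.7610, -0.2900, 0.6550]

-0.8080 0.5030 -0.7610 -0.2900 0.6550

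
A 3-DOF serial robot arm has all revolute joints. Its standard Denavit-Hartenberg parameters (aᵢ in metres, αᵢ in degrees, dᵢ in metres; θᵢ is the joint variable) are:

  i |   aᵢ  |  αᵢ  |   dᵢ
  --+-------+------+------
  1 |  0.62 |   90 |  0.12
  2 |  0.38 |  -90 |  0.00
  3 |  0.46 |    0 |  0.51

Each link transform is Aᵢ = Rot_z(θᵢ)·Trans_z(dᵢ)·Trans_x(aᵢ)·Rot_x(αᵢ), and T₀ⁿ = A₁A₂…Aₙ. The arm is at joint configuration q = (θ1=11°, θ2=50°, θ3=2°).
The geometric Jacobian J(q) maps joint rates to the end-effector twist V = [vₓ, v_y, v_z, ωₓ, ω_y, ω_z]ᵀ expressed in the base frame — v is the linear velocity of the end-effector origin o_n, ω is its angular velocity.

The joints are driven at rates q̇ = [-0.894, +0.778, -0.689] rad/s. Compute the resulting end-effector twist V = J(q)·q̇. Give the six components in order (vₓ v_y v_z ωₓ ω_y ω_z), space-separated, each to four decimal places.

o_n = [0.7519, 0.1625, 1.0911]
J₁: ẑ×o_n = [-0.1625, 0.7519, 0.0000], ω = ẑ
J2: z=[0.1908, -0.9816, 0.0000] o=[0.6086, 0.1183, 0.1200] → [-0.9532, -0.1853, 0.1491, 0.1908, -0.9816, 0.0000]
J3: z=[-0.7520, -0.1462, 0.6428] o=[0.8484, 0.1649, 0.4111] → [-0.0978, 0.4493, -0.0123, -0.7520, -0.1462, 0.6428]
V = J·q̇ = [-0.5289, -1.1259, 0.1245, 0.6666, -0.6630, -1.3369]

-0.5289 -1.1259 0.1245 0.6666 -0.6630 -1.3369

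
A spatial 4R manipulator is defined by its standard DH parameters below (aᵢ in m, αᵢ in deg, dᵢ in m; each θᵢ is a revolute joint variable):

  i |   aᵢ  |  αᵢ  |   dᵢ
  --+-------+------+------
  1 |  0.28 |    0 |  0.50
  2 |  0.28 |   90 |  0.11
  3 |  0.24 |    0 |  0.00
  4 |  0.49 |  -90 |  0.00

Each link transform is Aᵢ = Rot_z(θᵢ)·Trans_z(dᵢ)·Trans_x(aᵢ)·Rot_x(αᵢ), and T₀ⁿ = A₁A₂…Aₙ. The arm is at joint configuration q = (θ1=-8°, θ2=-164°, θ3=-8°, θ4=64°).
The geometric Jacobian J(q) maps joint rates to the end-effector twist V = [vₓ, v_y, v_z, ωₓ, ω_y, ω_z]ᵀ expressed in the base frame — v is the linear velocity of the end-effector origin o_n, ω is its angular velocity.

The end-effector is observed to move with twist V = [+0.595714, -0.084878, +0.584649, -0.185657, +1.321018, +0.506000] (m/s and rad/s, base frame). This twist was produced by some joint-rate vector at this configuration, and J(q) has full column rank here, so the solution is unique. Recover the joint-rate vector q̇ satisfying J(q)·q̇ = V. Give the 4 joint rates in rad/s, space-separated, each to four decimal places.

0.8680 -0.3620 0.9220 0.4120

o_n = [-0.5067, -0.1491, 0.9828]
J₁: ẑ×o_n = [0.1491, -0.5067, 0.0000], ω = ẑ
J2: z=[0.0000, 0.0000, 1.0000] o=[0.2773, -0.0390, 0.5000] → [0.1102, -0.7840, 0.0000, 0.0000, 0.0000, 1.0000]
J3: z=[-0.1392, 0.9903, 0.0000] o=[-0.0000, -0.0779, 0.6100] → [0.3692, 0.0519, 0.5117, -0.1392, 0.9903, 0.0000]
J4: z=[-0.1392, 0.9903, 0.0000] o=[-0.2354, -0.1110, 0.5766] → [0.4023, 0.0565, 0.2740, -0.1392, 0.9903, 0.0000]
q̇ = J⁺·V = [0.8680, -0.3620, 0.9220, 0.4120]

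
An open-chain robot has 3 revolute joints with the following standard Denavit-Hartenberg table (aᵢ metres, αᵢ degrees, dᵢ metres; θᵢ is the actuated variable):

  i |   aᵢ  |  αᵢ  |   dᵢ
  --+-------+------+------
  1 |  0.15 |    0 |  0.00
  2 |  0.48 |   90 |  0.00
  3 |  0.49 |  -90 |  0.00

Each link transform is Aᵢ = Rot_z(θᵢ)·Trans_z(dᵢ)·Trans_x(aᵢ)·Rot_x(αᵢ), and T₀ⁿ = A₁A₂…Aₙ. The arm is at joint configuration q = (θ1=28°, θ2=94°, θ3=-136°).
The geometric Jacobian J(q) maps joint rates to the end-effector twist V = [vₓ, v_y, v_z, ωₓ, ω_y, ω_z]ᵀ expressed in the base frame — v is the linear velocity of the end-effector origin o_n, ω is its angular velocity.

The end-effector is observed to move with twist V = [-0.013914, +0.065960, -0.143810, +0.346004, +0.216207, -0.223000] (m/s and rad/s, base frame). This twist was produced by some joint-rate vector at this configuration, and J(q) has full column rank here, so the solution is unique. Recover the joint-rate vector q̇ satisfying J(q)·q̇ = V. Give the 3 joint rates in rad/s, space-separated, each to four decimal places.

o_n = [0.0649, 0.1786, -0.3404]
J₁: ẑ×o_n = [-0.1786, 0.0649, 0.0000], ω = ẑ
J2: z=[0.0000, 0.0000, 1.0000] o=[0.1324, 0.0704, 0.0000] → [-0.1081, -0.0676, 0.0000, 0.0000, 0.0000, 1.0000]
J3: z=[0.8480, 0.5299, 0.0000] o=[-0.1219, 0.4775, 0.0000] → [-0.1804, 0.2887, -0.3525, 0.8480, 0.5299, 0.0000]
q̇ = J⁺·V = [-0.5050, 0.2820, 0.4080]

-0.5050 0.2820 0.4080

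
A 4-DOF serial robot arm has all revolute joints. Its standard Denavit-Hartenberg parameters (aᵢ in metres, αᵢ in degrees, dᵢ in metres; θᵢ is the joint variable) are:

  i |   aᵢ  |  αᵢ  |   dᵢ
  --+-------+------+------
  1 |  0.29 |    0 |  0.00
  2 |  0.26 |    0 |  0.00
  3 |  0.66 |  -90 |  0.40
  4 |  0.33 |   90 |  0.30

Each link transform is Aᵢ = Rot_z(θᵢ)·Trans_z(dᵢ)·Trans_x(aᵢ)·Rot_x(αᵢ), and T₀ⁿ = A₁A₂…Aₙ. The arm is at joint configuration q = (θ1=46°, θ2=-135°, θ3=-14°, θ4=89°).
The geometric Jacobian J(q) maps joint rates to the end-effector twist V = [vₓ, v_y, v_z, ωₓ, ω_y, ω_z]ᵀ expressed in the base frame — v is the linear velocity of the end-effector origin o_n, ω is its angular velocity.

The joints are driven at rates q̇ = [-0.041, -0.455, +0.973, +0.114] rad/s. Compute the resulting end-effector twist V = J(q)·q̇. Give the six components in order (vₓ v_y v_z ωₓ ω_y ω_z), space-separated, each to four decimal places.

0.2297 0.0941 -0.0007 0.1111 -0.0256 0.4770

o_n = [0.3485, -0.7675, 0.0701]
J₁: ẑ×o_n = [0.7675, 0.3485, -0.0000], ω = ẑ
J2: z=[0.0000, 0.0000, 1.0000] o=[0.2015, 0.2086, 0.0000] → [0.9761, 0.1471, -0.0000, 0.0000, 0.0000, 1.0000]
J3: z=[0.0000, 0.0000, 1.0000] o=[0.2060, -0.0514, 0.0000] → [0.7162, 0.1425, -0.0000, 0.0000, 0.0000, 1.0000]
J4: z=[0.9744, -0.2250, 0.0000] o=[0.0575, -0.6944, 0.4000] → [0.0742, 0.3215, -0.0058, 0.9744, -0.2250, 0.0000]
V = J·q̇ = [0.2297, 0.0941, -0.0007, 0.1111, -0.0256, 0.4770]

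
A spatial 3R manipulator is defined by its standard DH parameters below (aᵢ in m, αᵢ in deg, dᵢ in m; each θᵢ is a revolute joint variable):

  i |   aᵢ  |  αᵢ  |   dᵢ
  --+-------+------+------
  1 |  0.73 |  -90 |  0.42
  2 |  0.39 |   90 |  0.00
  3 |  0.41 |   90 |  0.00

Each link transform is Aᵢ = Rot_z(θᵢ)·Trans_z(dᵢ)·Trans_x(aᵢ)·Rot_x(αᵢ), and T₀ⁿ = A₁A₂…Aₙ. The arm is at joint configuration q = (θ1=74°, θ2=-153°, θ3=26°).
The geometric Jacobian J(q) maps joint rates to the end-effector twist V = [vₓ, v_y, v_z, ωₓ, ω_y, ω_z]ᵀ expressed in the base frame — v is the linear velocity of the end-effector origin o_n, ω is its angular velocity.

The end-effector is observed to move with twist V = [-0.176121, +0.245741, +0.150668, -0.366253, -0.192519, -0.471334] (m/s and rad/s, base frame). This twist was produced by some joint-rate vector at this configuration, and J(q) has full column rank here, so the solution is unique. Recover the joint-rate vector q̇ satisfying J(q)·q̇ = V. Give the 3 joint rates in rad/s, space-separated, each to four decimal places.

0.0900 0.2990 0.6300

o_n = [-0.1578, 0.1016, 0.7644]
J₁: ẑ×o_n = [-0.1016, -0.1578, 0.0000], ω = ẑ
J2: z=[-0.9613, 0.2756, 0.0000] o=[0.2012, 0.7017, 0.4200] → [0.0949, 0.3310, 0.6758, -0.9613, 0.2756, 0.0000]
J3: z=[-0.1251, -0.4364, -0.8910] o=[0.1054, 0.3677, 0.5971] → [-0.3101, 0.2555, -0.0816, -0.1251, -0.4364, -0.8910]
q̇ = J⁺·V = [0.0900, 0.2990, 0.6300]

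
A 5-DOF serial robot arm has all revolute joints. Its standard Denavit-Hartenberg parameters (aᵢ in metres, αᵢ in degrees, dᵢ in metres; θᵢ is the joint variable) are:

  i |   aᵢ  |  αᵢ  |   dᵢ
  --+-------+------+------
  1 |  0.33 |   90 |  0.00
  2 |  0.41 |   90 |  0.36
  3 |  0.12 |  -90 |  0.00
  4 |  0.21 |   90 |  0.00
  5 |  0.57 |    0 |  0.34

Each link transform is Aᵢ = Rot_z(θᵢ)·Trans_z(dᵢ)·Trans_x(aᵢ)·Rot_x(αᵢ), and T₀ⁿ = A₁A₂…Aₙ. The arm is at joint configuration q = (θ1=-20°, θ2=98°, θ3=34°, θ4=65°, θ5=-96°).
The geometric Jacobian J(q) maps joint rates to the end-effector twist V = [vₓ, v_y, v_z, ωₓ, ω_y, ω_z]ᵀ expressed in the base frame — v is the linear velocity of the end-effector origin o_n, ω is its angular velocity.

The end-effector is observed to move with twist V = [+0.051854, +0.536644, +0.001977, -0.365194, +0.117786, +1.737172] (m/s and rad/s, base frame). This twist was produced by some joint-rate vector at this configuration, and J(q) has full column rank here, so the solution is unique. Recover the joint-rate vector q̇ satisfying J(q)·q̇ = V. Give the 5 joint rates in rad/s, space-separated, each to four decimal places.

0.9750 0.1410 -0.5530 -0.5570 0.6610

o_n = [0.1121, -0.2164, 1.1246]
J₁: ẑ×o_n = [0.2164, 0.1121, -0.0000], ω = ẑ
J2: z=[-0.3420, -0.9397, 0.0000] o=[0.3101, -0.1129, 0.0000] → [-1.0568, 0.3846, -0.1506, -0.3420, -0.9397, 0.0000]
J3: z=[0.9305, -0.3387, 0.1392] o=[0.1334, -0.4316, 0.4060] → [-0.2733, -0.6717, 0.1931, 0.9305, -0.3387, 0.1392]
J4: z=[-0.2104, -0.8057, -0.5538] o=[0.0974, -0.4900, 0.5045] → [-0.3481, 0.1223, -0.0457, -0.2104, -0.8057, -0.5538]
J5: z=[0.1217, -0.5836, 0.8029] o=[-0.1063, -0.4686, 0.5509] → [-0.5373, 0.1056, 0.1582, 0.1217, -0.5836, 0.8029]
q̇ = J⁺·V = [0.9750, 0.1410, -0.5530, -0.5570, 0.6610]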